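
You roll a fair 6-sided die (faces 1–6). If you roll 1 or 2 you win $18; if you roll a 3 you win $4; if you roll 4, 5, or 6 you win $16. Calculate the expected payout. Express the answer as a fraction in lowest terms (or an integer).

E[payout] = (1/6)·4 + (1/2)·16 + (1/3)·18 = 44/3

44/3 dollars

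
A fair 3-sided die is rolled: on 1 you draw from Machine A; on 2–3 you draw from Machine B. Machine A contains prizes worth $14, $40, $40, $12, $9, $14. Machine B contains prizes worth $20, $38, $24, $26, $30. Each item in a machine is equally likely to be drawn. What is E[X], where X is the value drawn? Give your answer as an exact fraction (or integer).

E[X | Machine A] = (14 + 40 + 40 + 12 + 9 + 14)/6 = 43/2
E[X | Machine B] = (20 + 38 + 24 + 26 + 30)/5 = 138/5
E[X] = (1/3)·43/2 + (2/3)·138/5 = 767/30

767/30 dollars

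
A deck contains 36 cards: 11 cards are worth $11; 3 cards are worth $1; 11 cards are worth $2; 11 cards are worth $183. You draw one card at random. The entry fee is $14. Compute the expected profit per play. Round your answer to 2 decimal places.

$45.97

E[payout] = (11/36)·11 + (3/36)·1 + (11/36)·2 + (11/36)·183 = 2159/36
Expected profit = 2159/36 − 14 = 1655/36 ≈ $45.97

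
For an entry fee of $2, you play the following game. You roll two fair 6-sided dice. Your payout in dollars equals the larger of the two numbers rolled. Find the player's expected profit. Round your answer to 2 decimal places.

Distribution of the larger of the two numbers rolled: 1 w.p. 1/36, 2 w.p. 1/12, 3 w.p. 5/36, 4 w.p. 7/36, 5 w.p. 1/4, 6 w.p. 11/36
E[payout] = (1/36)·1 + (1/12)·2 + (5/36)·3 + (7/36)·4 + (1/4)·5 + (11/36)·6 = 161/36
Expected profit = 161/36 − 2 = 89/36 ≈ $2.47

$2.47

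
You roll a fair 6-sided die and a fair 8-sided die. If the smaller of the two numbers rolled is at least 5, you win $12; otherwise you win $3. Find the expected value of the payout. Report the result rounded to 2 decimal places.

$4.50

E[payout] = (5/6)·3 + (1/6)·12 = 9/2
≈ $4.50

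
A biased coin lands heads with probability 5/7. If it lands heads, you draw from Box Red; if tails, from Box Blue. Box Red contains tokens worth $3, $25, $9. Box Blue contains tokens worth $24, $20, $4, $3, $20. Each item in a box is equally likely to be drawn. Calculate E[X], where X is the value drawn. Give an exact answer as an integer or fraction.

E[X | Box Red] = (3 + 25 + 9)/3 = 37/3
E[X | Box Blue] = (24 + 20 + 4 + 3 + 20)/5 = 71/5
E[X] = (5/7)·37/3 + (2/7)·71/5 = 193/15

193/15 dollars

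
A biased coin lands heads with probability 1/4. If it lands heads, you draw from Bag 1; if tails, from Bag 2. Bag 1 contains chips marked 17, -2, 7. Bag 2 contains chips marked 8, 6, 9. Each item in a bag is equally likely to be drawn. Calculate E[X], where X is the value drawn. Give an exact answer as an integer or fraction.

E[X | Bag 1] = (17 − 2 + 7)/3 = 22/3
E[X | Bag 2] = (8 + 6 + 9)/3 = 23/3
E[X] = (1/4)·22/3 + (3/4)·23/3 = 91/12

91/12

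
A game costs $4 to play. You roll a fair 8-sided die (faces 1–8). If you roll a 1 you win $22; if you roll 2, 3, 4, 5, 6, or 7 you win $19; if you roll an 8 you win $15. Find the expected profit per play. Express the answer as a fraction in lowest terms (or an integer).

119/8 dollars

E[payout] = (1/8)·15 + (3/4)·19 + (1/8)·22 = 151/8
Expected profit = 151/8 − 4 = 119/8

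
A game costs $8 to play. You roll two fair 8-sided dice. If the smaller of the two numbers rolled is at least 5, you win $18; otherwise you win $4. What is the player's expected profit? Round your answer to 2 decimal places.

E[payout] = (3/4)·4 + (1/4)·18 = 15/2
Expected profit = 15/2 − 8 = -1/2 ≈ -$0.50

-$0.50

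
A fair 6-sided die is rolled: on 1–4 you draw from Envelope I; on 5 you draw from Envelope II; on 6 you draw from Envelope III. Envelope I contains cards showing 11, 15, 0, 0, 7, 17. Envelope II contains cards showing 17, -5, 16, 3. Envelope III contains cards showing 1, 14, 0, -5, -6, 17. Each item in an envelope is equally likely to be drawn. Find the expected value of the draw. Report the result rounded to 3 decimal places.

7.431

E[X | Envelope I] = (11 + 15 + 0 + 0 + 7 + 17)/6 = 25/3
E[X | Envelope II] = (17 − 5 + 16 + 3)/4 = 31/4
E[X | Envelope III] = (1 + 14 + 0 − 5 − 6 + 17)/6 = 7/2
E[X] = (2/3)·25/3 + (1/6)·31/4 + (1/6)·7/2 = 535/72 ≈ 7.431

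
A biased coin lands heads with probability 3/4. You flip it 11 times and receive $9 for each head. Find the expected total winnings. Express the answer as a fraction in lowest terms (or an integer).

297/4 dollars

E[#heads] = 11·3/4 = 33/4 (linearity over flips).
E[winnings] = 9·33/4 = 297/4.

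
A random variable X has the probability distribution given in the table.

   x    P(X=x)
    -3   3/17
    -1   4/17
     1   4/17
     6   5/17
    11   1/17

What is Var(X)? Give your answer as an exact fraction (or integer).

E[X] = (3/17)·(-3) + (4/17)·(-1) + (4/17)·1 + (5/17)·6 + (1/17)·11 = 32/17
E[X²] = (3/17)·9 + (4/17)·1 + (4/17)·1 + (5/17)·36 + (1/17)·121 = 336/17
Var(X) = 336/17 − (32/17)² = 4688/289

4688/289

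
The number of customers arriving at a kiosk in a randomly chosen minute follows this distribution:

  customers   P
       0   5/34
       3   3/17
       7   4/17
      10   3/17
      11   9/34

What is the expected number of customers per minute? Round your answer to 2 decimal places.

E[X] = (5/34)·0 + (3/17)·3 + (4/17)·7 + (3/17)·10 + (9/34)·11
     = 233/34 ≈ 6.85

6.85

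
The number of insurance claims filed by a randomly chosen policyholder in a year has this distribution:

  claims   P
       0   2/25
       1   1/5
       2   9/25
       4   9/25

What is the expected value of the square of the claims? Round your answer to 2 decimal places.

E[X²] = (2/25)·0 + (1/5)·1 + (9/25)·4 + (9/25)·16
     = 37/5 ≈ 7.40

7.40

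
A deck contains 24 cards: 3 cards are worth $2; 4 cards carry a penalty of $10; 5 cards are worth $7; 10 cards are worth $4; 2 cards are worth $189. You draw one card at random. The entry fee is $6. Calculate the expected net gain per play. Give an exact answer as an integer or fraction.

275/24 dollars

E[payout] = (3/24)·2 + (4/24)·(-10) + (5/24)·7 + (10/24)·4 + (2/24)·189 = 419/24
Expected profit = 419/24 − 6 = 275/24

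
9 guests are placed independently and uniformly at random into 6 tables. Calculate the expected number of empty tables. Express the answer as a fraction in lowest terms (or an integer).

Let Xⱼ=1 if table j is empty. P(Xⱼ=1) = ((6-1)/6)^9 = 1953125/10077696.
By linearity, E[#empty] = 6·1953125/10077696 = 1953125/1679616.

1953125/1679616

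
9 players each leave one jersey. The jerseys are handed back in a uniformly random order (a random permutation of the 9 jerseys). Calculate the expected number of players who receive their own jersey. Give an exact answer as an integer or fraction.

1

Let Xᵢ = 1 if person i gets their own jersey. For each i, P(Xᵢ=1) = 1/9.
By linearity of expectation, E[X₁+…+X_9] = 9·(1/9) = 1.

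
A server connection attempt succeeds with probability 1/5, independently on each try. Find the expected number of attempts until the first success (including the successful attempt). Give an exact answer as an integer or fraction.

5

For a geometric distribution, E[trials] = 1/p = 1/(1/5) = 5.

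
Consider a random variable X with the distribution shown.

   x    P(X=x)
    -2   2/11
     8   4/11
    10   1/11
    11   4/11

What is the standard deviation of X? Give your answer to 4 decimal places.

E[X] = 82/11, E[X²] = 848/11
Var(X) = E[X²] − (E[X])² = 848/11 − 6724/121 = 2604/121
SD(X) = √(2604/121) ≈ 4.6390

4.6390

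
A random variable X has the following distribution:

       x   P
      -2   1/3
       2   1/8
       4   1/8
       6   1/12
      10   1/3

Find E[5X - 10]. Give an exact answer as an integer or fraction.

115/12

E[5x-10] = (1/3)·(-20) + (1/8)·0 + (1/8)·10 + (1/12)·20 + (1/3)·40
     = 115/12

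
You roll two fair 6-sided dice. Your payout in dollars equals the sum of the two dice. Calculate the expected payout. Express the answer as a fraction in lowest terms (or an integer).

Distribution of the sum of the two dice: 2 w.p. 1/36, 3 w.p. 1/18, 4 w.p. 1/12, 5 w.p. 1/9, 6 w.p. 5/36, 7 w.p. 1/6, …
E[payout] = (1/36)·2 + (1/18)·3 + (1/12)·4 + (1/9)·5 + (5/36)·6 + (1/6)·7 + (5/36)·8 + (1/9)·9 + (1/12)·10 + (1/18)·11 + (1/36)·12 = 7

$7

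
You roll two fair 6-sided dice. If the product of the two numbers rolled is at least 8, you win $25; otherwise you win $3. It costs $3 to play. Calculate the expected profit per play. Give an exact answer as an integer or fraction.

121/9 dollars

E[payout] = (7/18)·3 + (11/18)·25 = 148/9
Expected profit = 148/9 − 3 = 121/9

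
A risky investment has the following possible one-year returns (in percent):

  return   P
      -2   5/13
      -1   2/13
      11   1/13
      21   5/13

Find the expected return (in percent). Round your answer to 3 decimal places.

8.000

E[X] = (5/13)·(-2) + (2/13)·(-1) + (1/13)·11 + (5/13)·21
     = 8 ≈ 8.000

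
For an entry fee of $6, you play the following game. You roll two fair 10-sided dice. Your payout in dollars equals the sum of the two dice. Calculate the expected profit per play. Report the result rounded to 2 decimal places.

$5.00

Distribution of the sum of the two dice: 2 w.p. 1/100, 3 w.p. 1/50, 4 w.p. 3/100, 5 w.p. 1/25, 6 w.p. 1/20, 7 w.p. 3/50, …
E[payout] = (1/100)·2 + (1/50)·3 + (3/100)·4 + (1/25)·5 + (1/20)·6 + (3/50)·7 + (7/100)·8 + (2/25)·9 + (9/100)·10 + (1/10)·11 + (9/100)·12 + (2/25)·13 + (7/100)·14 + (3/50)·15 + (1/20)·16 + (1/25)·17 + (3/100)·18 + (1/50)·19 + (1/100)·20 = 11
Expected profit = 11 − 6 = 5 ≈ $5.00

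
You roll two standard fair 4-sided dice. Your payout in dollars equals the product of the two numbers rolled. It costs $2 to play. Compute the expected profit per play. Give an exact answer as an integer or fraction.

Distribution of the product of the two numbers rolled: 1 w.p. 1/16, 2 w.p. 1/8, 3 w.p. 1/8, 4 w.p. 3/16, 6 w.p. 1/8, 8 w.p. 1/8, …
E[payout] = (1/16)·1 + (1/8)·2 + (1/8)·3 + (3/16)·4 + (1/8)·6 + (1/8)·8 + (1/16)·9 + (1/8)·12 + (1/16)·16 = 25/4
Expected profit = 25/4 − 2 = 17/4

17/4 dollars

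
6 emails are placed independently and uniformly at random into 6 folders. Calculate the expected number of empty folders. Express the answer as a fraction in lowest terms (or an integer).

Let Xⱼ=1 if folder j is empty. P(Xⱼ=1) = ((6-1)/6)^6 = 15625/46656.
By linearity, E[#empty] = 6·15625/46656 = 15625/7776.

15625/7776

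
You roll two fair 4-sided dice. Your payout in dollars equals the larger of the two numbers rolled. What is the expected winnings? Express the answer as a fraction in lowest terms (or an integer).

25/8 dollars

Distribution of the larger of the two numbers rolled: 1 w.p. 1/16, 2 w.p. 3/16, 3 w.p. 5/16, 4 w.p. 7/16
E[payout] = (1/16)·1 + (3/16)·2 + (5/16)·3 + (7/16)·4 = 25/8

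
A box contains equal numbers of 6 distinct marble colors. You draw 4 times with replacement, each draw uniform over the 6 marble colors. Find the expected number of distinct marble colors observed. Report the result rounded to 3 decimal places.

3.106

Let Xⱼ=1 if type j appears at least once. P(Xⱼ=1) = 1 − ((6−1)/6)^4 = 671/1296.
E[#distinct] = 6·671/1296 = 671/216.
≈ 3.106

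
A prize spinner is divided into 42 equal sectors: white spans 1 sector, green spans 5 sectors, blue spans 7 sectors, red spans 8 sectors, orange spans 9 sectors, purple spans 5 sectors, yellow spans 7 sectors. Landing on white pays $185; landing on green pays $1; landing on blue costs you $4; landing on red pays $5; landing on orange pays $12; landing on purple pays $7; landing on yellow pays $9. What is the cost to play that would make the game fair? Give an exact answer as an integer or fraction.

E[payout] = (1/42)·185 + (5/42)·1 + (7/42)·(-4) + (8/42)·5 + (9/42)·12 + (5/42)·7 + (7/42)·9 = 68/7
Fair fee = E[payout] = 68/7

68/7 dollars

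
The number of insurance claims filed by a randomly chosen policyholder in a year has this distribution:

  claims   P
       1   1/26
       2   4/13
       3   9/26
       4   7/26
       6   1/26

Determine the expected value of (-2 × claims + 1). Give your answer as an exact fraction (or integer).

-5

E[-2x+1] = (1/26)·(-1) + (4/13)·(-3) + (9/26)·(-5) + (7/26)·(-7) + (1/26)·(-11)
     = -5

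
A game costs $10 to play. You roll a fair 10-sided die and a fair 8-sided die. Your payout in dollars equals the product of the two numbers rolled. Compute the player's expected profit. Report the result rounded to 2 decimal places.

$14.75

Distribution of the product of the two numbers rolled: 1 w.p. 1/80, 2 w.p. 1/40, 3 w.p. 1/40, 4 w.p. 3/80, 5 w.p. 1/40, 6 w.p. 1/20, …
E[payout] = (1/80)·1 + (1/40)·2 + (1/40)·3 + (3/80)·4 + (1/40)·5 + (1/20)·6 + (1/40)·7 + (1/20)·8 + (1/40)·9 + (3/80)·10 + (1/20)·12 + (1/40)·14 + (1/40)·15 + (3/80)·16 + (3/80)·18 + (3/80)·20 + (1/40)·21 + (1/20)·24 + (1/80)·25 + (1/80)·27 + (1/40)·28 + (3/80)·30 + (1/40)·32 + (1/40)·35 + (1/40)·36 + (3/80)·40 + (1/40)·42 + (1/80)·45 + (1/40)·48 + (1/80)·49 + (1/80)·50 + (1/80)·54 + (1/40)·56 + (1/80)·60 + (1/80)·63 + (1/80)·64 + (1/80)·70 + (1/80)·72 + (1/80)·80 = 99/4
Expected profit = 99/4 − 10 = 59/4 ≈ $14.75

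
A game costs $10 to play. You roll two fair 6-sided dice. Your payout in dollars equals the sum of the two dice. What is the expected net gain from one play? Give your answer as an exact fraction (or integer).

-$3

Distribution of the sum of the two dice: 2 w.p. 1/36, 3 w.p. 1/18, 4 w.p. 1/12, 5 w.p. 1/9, 6 w.p. 5/36, 7 w.p. 1/6, …
E[payout] = (1/36)·2 + (1/18)·3 + (1/12)·4 + (1/9)·5 + (5/36)·6 + (1/6)·7 + (5/36)·8 + (1/9)·9 + (1/12)·10 + (1/18)·11 + (1/36)·12 = 7
Expected profit = 7 − 10 = -3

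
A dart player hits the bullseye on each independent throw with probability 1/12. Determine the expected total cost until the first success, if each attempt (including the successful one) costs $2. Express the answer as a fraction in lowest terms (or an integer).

E[#attempts] = 1/p = 12; E[cost] = 2·12 = 24.

$24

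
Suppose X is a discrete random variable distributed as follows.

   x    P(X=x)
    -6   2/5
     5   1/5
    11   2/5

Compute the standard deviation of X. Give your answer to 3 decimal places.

E[X] = 3, E[X²] = 339/5
Var(X) = E[X²] − (E[X])² = 339/5 − 9 = 294/5
SD(X) = √(294/5) ≈ 7.668

7.668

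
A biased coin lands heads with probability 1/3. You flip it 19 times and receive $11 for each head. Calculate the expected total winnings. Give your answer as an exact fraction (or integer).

209/3 dollars

E[#heads] = 19·1/3 = 19/3 (linearity over flips).
E[winnings] = 11·19/3 = 209/3.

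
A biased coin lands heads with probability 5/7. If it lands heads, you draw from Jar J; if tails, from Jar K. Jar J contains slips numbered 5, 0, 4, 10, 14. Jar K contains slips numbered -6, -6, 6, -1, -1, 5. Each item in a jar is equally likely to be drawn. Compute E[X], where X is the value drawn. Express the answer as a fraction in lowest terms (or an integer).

32/7

E[X | Jar J] = (5 + 0 + 4 + 10 + 14)/5 = 33/5
E[X | Jar K] = (-6 − 6 + 6 − 1 − 1 + 5)/6 = -1/2
E[X] = (5/7)·33/5 + (2/7)·(-1/2) = 32/7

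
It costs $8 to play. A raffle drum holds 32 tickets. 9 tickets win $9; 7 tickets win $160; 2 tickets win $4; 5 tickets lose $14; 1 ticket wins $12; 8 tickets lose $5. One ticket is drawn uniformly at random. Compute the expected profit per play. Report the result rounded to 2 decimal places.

$26.72

E[payout] = (9/32)·9 + (7/32)·160 + (2/32)·4 + (5/32)·(-14) + (1/32)·12 + (8/32)·(-5) = 1111/32
Expected profit = 1111/32 − 8 = 855/32 ≈ $26.72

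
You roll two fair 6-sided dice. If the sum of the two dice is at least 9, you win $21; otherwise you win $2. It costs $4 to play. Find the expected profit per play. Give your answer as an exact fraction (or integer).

59/18 dollars

E[payout] = (13/18)·2 + (5/18)·21 = 131/18
Expected profit = 131/18 − 4 = 59/18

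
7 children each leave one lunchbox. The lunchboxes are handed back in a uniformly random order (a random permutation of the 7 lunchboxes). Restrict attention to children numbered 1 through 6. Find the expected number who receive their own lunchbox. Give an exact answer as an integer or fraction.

6/7

Let Xᵢ = 1 if person i gets their own lunchbox. For each i, P(Xᵢ=1) = 1/7.
By linearity of expectation, E[X₁+…+X_6] = 6·(1/7) = 6/7.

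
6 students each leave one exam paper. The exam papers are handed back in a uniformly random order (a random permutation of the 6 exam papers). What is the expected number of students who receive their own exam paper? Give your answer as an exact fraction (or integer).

Let Xᵢ = 1 if person i gets their own exam paper. For each i, P(Xᵢ=1) = 1/6.
By linearity of expectation, E[X₁+…+X_6] = 6·(1/6) = 1.

1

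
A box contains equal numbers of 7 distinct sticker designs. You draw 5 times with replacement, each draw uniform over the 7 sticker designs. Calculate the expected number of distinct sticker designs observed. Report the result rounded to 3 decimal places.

3.761

Let Xⱼ=1 if type j appears at least once. P(Xⱼ=1) = 1 − ((7−1)/7)^5 = 9031/16807.
E[#distinct] = 7·9031/16807 = 9031/2401.
≈ 3.761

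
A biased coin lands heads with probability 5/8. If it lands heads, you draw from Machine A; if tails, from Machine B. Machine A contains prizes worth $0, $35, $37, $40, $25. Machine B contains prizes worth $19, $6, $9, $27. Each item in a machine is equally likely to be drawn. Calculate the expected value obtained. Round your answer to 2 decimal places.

E[X | Machine A] = (0 + 35 + 37 + 40 + 25)/5 = 137/5
E[X | Machine B] = (19 + 6 + 9 + 27)/4 = 61/4
E[X] = (5/8)·137/5 + (3/8)·61/4 = 731/32 ≈ 22.84

$22.84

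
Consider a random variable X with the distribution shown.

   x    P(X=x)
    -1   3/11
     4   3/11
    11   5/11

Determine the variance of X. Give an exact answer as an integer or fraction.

3120/121

E[X] = (3/11)·(-1) + (3/11)·4 + (5/11)·11 = 64/11
E[X²] = (3/11)·1 + (3/11)·16 + (5/11)·121 = 656/11
Var(X) = 656/11 − (64/11)² = 3120/121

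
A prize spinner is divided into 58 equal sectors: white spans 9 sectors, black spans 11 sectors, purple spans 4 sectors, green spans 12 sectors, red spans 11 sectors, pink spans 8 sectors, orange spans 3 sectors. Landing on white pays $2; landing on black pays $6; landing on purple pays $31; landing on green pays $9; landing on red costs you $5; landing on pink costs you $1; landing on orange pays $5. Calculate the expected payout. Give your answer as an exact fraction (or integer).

E[payout] = (9/58)·2 + (11/58)·6 + (4/58)·31 + (12/58)·9 + (11/58)·(-5) + (8/58)·(-1) + (3/58)·5 = 134/29

134/29 dollars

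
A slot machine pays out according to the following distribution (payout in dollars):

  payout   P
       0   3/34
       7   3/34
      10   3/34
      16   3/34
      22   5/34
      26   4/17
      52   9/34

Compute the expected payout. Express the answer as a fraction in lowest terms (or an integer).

E[X] = (3/34)·0 + (3/34)·7 + (3/34)·10 + (3/34)·16 + (5/34)·22 + (4/17)·26 + (9/34)·52
     = 885/34

885/34 dollars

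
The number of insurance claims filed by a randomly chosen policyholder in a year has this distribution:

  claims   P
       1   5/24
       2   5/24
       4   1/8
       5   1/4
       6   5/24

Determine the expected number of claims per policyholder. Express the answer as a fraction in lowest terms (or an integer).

29/8

E[X] = (5/24)·1 + (5/24)·2 + (1/8)·4 + (1/4)·5 + (5/24)·6
     = 29/8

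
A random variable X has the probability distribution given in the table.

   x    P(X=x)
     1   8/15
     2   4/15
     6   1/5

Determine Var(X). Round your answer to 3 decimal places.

3.662

E[X] = (8/15)·1 + (4/15)·2 + (1/5)·6 = 34/15
E[X²] = (8/15)·1 + (4/15)·4 + (1/5)·36 = 44/5
Var(X) = 44/5 − (34/15)² = 824/225 ≈ 3.662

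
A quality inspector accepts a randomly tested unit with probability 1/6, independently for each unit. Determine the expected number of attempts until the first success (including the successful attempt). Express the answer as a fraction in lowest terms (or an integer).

6

For a geometric distribution, E[trials] = 1/p = 1/(1/6) = 6.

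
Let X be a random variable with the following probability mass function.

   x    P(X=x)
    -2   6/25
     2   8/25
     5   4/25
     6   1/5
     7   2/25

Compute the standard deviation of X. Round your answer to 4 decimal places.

E[X] = 68/25, E[X²] = 434/25
Var(X) = E[X²] − (E[X])² = 434/25 − 4624/625 = 6226/625
SD(X) = √(6226/625) ≈ 3.1562

3.1562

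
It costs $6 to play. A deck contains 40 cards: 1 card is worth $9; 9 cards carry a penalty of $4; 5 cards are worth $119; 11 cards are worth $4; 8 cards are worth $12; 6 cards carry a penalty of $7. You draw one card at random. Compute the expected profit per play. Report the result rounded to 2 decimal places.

$10.65

E[payout] = (1/40)·9 + (9/40)·(-4) + (5/40)·119 + (11/40)·4 + (8/40)·12 + (6/40)·(-7) = 333/20
Expected profit = 333/20 − 6 = 213/20 ≈ $10.65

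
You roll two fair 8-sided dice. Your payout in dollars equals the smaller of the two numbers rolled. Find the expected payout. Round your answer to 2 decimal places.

Distribution of the smaller of the two numbers rolled: 1 w.p. 15/64, 2 w.p. 13/64, 3 w.p. 11/64, 4 w.p. 9/64, 5 w.p. 7/64, 6 w.p. 5/64, …
E[payout] = (15/64)·1 + (13/64)·2 + (11/64)·3 + (9/64)·4 + (7/64)·5 + (5/64)·6 + (3/64)·7 + (1/64)·8 = 51/16
≈ $3.19

$3.19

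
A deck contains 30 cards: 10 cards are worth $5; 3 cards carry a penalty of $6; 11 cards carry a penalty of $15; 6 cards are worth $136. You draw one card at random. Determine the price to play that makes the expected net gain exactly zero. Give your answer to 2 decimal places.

$22.77

E[payout] = (10/30)·5 + (3/30)·(-6) + (11/30)·(-15) + (6/30)·136 = 683/30
Fair fee = E[payout] = 683/30 ≈ $22.77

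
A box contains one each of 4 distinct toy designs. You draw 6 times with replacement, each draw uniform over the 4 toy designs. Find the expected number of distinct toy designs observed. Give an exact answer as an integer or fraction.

Let Xⱼ=1 if type j appears at least once. P(Xⱼ=1) = 1 − ((4−1)/4)^6 = 3367/4096.
E[#distinct] = 4·3367/4096 = 3367/1024.

3367/1024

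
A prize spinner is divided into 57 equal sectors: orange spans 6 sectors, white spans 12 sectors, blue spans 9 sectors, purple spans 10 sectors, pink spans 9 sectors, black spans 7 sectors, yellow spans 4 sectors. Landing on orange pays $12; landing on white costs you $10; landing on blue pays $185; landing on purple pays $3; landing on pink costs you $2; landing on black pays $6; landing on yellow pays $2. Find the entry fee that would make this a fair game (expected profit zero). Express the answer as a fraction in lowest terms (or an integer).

E[payout] = (6/57)·12 + (12/57)·(-10) + (9/57)·185 + (10/57)·3 + (9/57)·(-2) + (7/57)·6 + (4/57)·2 = 1679/57
Fair fee = E[payout] = 1679/57

1679/57 dollars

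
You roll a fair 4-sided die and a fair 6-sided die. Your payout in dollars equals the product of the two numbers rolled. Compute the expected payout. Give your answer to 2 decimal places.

Distribution of the product of the two numbers rolled: 1 w.p. 1/24, 2 w.p. 1/12, 3 w.p. 1/12, 4 w.p. 1/8, 5 w.p. 1/24, 6 w.p. 1/8, …
E[payout] = (1/24)·1 + (1/12)·2 + (1/12)·3 + (1/8)·4 + (1/24)·5 + (1/8)·6 + (1/12)·8 + (1/24)·9 + (1/24)·10 + (1/8)·12 + (1/24)·15 + (1/24)·16 + (1/24)·18 + (1/24)·20 + (1/24)·24 = 35/4
≈ $8.75

$8.75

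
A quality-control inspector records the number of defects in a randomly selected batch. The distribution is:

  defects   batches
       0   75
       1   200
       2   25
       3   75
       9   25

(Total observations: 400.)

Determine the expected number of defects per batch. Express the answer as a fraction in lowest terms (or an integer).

Total = 400, so P(defects=0) = 75/400, etc.
E[X] = (3/16)·0 + (1/2)·1 + (1/16)·2 + (3/16)·3 + (1/16)·9
     = 7/4

7/4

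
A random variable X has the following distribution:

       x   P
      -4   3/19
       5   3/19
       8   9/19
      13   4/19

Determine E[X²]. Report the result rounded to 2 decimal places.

72.37

E[X²] = (3/19)·16 + (3/19)·25 + (9/19)·64 + (4/19)·169
     = 1375/19 ≈ 72.37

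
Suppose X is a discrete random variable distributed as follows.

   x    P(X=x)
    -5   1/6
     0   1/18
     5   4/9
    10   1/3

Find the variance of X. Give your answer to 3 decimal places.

E[X] = (1/6)·(-5) + (1/18)·0 + (4/9)·5 + (1/3)·10 = 85/18
E[X²] = (1/6)·25 + (1/18)·0 + (4/9)·25 + (1/3)·100 = 875/18
Var(X) = 875/18 − (85/18)² = 8525/324 ≈ 26.312

26.312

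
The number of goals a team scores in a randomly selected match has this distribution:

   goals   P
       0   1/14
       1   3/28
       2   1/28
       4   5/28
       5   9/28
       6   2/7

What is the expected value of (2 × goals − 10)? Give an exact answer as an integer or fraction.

E[2x-10] = (1/14)·(-10) + (3/28)·(-8) + (1/28)·(-6) + (5/28)·(-2) + (9/28)·0 + (2/7)·2
     = -11/7

-11/7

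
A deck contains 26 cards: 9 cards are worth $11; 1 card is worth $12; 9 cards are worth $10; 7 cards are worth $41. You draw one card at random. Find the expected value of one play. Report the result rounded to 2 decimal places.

E[payout] = (9/26)·11 + (1/26)·12 + (9/26)·10 + (7/26)·41 = 244/13
≈ $18.77

$18.77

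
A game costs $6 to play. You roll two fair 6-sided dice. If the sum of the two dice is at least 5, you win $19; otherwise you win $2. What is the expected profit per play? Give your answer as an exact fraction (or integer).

E[payout] = (1/6)·2 + (5/6)·19 = 97/6
Expected profit = 97/6 − 6 = 61/6

61/6 dollars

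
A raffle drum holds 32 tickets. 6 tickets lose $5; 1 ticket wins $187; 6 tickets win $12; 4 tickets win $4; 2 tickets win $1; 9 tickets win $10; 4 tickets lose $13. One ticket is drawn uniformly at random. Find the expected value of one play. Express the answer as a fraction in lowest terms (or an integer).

E[payout] = (6/32)·(-5) + (1/32)·187 + (6/32)·12 + (4/32)·4 + (2/32)·1 + (9/32)·10 + (4/32)·(-13) = 285/32

285/32 dollars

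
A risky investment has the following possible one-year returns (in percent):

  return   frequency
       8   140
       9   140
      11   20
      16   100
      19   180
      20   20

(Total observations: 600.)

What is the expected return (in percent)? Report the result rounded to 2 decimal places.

Total = 600, so P(return=8) = 140/600, etc.
E[X] = (7/30)·8 + (7/30)·9 + (1/30)·11 + (1/6)·16 + (3/10)·19 + (1/30)·20
     = 401/30 ≈ 13.37

13.37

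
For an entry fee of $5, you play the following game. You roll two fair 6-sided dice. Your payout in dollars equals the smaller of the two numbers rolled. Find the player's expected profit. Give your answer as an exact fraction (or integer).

-89/36 dollars

Distribution of the smaller of the two numbers rolled: 1 w.p. 11/36, 2 w.p. 1/4, 3 w.p. 7/36, 4 w.p. 5/36, 5 w.p. 1/12, 6 w.p. 1/36
E[payout] = (11/36)·1 + (1/4)·2 + (7/36)·3 + (5/36)·4 + (1/12)·5 + (1/36)·6 = 91/36
Expected profit = 91/36 − 5 = -89/36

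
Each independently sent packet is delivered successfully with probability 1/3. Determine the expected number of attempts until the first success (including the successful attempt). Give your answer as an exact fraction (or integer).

3

For a geometric distribution, E[trials] = 1/p = 1/(1/3) = 3.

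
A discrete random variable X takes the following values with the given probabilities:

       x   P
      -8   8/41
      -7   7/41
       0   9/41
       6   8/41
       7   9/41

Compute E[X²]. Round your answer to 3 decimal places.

E[X²] = (8/41)·64 + (7/41)·49 + (9/41)·0 + (8/41)·36 + (9/41)·49
     = 1584/41 ≈ 38.634

38.634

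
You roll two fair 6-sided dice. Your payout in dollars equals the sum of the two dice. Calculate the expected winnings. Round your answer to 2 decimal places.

Distribution of the sum of the two dice: 2 w.p. 1/36, 3 w.p. 1/18, 4 w.p. 1/12, 5 w.p. 1/9, 6 w.p. 5/36, 7 w.p. 1/6, …
E[payout] = (1/36)·2 + (1/18)·3 + (1/12)·4 + (1/9)·5 + (5/36)·6 + (1/6)·7 + (5/36)·8 + (1/9)·9 + (1/12)·10 + (1/18)·11 + (1/36)·12 = 7
≈ $7.00

$7.00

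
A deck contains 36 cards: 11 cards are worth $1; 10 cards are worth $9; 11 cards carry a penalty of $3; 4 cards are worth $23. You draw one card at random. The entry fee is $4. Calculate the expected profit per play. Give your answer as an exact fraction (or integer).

4/9 dollars

E[payout] = (11/36)·1 + (10/36)·9 + (11/36)·(-3) + (4/36)·23 = 40/9
Expected profit = 40/9 − 4 = 4/9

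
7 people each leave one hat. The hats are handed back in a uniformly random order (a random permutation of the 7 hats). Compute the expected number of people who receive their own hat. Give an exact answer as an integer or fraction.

1

Let Xᵢ = 1 if person i gets their own hat. For each i, P(Xᵢ=1) = 1/7.
By linearity of expectation, E[X₁+…+X_7] = 7·(1/7) = 1.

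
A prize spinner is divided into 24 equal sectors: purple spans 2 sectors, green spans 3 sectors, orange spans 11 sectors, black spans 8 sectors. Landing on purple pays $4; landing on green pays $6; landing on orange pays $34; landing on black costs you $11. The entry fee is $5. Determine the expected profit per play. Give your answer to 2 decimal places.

E[payout] = (2/24)·4 + (3/24)·6 + (11/24)·34 + (8/24)·(-11) = 13
Expected profit = 13 − 5 = 8 ≈ $8.00

$8.00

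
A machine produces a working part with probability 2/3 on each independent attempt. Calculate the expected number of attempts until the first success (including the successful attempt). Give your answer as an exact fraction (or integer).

For a geometric distribution, E[trials] = 1/p = 1/(2/3) = 3/2.

3/2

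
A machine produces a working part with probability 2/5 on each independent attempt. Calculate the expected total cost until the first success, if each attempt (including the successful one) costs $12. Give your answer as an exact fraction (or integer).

$30

E[#attempts] = 1/p = 5/2; E[cost] = 12·5/2 = 30.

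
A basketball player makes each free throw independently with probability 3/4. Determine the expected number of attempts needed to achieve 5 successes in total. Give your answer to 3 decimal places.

6.667

By linearity (sum of 5 independent geometric waits), E[trials] = 5/p = 5/(3/4) = 20/3.
≈ 6.667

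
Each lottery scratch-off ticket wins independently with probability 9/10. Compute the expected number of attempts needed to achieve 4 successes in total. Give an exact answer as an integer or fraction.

40/9

By linearity (sum of 4 independent geometric waits), E[trials] = 4/p = 4/(9/10) = 40/9.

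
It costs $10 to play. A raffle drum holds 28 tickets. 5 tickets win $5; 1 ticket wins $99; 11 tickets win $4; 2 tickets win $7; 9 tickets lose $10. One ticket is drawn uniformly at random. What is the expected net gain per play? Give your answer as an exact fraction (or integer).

-47/7 dollars

E[payout] = (5/28)·5 + (1/28)·99 + (11/28)·4 + (2/28)·7 + (9/28)·(-10) = 23/7
Expected profit = 23/7 − 10 = -47/7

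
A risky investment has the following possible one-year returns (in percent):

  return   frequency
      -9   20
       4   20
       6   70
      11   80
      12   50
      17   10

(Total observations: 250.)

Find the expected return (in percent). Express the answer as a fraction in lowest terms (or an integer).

197/25

Total = 250, so P(return=-9) = 20/250, etc.
E[X] = (2/25)·(-9) + (2/25)·4 + (7/25)·6 + (8/25)·11 + (1/5)·12 + (1/25)·17
     = 197/25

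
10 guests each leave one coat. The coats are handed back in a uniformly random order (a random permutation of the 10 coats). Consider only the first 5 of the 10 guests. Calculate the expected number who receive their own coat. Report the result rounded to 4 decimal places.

0.5000

Let Xᵢ = 1 if person i gets their own coat. For each i, P(Xᵢ=1) = 1/10.
By linearity of expectation, E[X₁+…+X_5] = 5·(1/10) = 1/2.
≈ 0.5000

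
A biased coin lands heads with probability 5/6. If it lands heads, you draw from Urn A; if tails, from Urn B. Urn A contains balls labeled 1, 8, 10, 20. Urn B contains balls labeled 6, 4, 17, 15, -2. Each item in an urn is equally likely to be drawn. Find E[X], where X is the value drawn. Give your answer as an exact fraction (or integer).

E[X | Urn A] = (1 + 8 + 10 + 20)/4 = 39/4
E[X | Urn B] = (6 + 4 + 17 + 15 − 2)/5 = 8
E[X] = (5/6)·39/4 + (1/6)·8 = 227/24

227/24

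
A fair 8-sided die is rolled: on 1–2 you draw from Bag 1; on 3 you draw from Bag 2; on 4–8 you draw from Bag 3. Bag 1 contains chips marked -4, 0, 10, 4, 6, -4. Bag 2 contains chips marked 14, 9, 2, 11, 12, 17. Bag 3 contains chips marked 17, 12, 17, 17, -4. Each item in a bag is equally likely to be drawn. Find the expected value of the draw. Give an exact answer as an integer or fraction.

E[X | Bag 1] = (-4 + 0 + 10 + 4 + 6 − 4)/6 = 2
E[X | Bag 2] = (14 + 9 + 2 + 11 + 12 + 17)/6 = 65/6
E[X | Bag 3] = (17 + 12 + 17 + 17 − 4)/5 = 59/5
E[X] = (1/4)·2 + (1/8)·65/6 + (5/8)·59/5 = 443/48

443/48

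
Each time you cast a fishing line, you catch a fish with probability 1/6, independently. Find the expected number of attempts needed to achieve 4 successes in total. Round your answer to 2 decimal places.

By linearity (sum of 4 independent geometric waits), E[trials] = 4/p = 4/(1/6) = 24.
≈ 24.00

24.00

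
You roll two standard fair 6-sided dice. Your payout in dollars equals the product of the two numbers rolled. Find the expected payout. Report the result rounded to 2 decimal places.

$12.25

Distribution of the product of the two numbers rolled: 1 w.p. 1/36, 2 w.p. 1/18, 3 w.p. 1/18, 4 w.p. 1/12, 5 w.p. 1/18, 6 w.p. 1/9, …
E[payout] = (1/36)·1 + (1/18)·2 + (1/18)·3 + (1/12)·4 + (1/18)·5 + (1/9)·6 + (1/18)·8 + (1/36)·9 + (1/18)·10 + (1/9)·12 + (1/18)·15 + (1/36)·16 + (1/18)·18 + (1/18)·20 + (1/18)·24 + (1/36)·25 + (1/18)·30 + (1/36)·36 = 49/4
≈ $12.25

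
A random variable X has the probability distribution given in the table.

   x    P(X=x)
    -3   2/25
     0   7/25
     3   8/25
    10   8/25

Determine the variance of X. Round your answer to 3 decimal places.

20.234

E[X] = (2/25)·(-3) + (7/25)·0 + (8/25)·3 + (8/25)·10 = 98/25
E[X²] = (2/25)·9 + (7/25)·0 + (8/25)·9 + (8/25)·100 = 178/5
Var(X) = 178/5 − (98/25)² = 12646/625 ≈ 20.234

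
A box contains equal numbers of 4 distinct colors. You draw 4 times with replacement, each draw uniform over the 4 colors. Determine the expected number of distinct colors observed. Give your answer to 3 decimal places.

Let Xⱼ=1 if type j appears at least once. P(Xⱼ=1) = 1 − ((4−1)/4)^4 = 175/256.
E[#distinct] = 4·175/256 = 175/64.
≈ 2.734

2.734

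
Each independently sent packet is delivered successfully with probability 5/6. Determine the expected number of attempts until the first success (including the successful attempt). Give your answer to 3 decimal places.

For a geometric distribution, E[trials] = 1/p = 1/(5/6) = 6/5.
≈ 1.200

1.200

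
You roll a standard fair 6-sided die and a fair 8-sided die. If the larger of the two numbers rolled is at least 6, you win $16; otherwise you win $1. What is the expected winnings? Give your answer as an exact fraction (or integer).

E[payout] = (25/48)·1 + (23/48)·16 = 131/16

131/16 dollars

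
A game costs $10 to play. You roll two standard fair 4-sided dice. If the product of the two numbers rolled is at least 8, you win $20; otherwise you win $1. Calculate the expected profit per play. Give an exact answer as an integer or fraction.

-15/8 dollars

E[payout] = (5/8)·1 + (3/8)·20 = 65/8
Expected profit = 65/8 − 10 = -15/8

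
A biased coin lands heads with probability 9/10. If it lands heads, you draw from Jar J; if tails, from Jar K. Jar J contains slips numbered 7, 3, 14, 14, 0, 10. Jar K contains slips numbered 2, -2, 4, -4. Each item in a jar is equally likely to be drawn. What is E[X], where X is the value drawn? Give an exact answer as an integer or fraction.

36/5

E[X | Jar J] = (7 + 3 + 14 + 14 + 0 + 10)/6 = 8
E[X | Jar K] = (2 − 2 + 4 − 4)/4 = 0
E[X] = (9/10)·8 + (1/10)·0 = 36/5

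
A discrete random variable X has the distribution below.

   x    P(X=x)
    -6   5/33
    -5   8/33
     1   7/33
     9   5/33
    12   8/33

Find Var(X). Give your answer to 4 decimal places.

53.3223

E[X] = (5/33)·(-6) + (8/33)·(-5) + (7/33)·1 + (5/33)·9 + (8/33)·12 = 26/11
E[X²] = (5/33)·36 + (8/33)·25 + (7/33)·1 + (5/33)·81 + (8/33)·144 = 648/11
Var(X) = 648/11 − (26/11)² = 6452/121 ≈ 53.3223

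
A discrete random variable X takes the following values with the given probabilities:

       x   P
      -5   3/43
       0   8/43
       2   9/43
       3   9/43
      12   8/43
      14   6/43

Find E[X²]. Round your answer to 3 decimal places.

58.605

E[X²] = (3/43)·25 + (8/43)·0 + (9/43)·4 + (9/43)·9 + (8/43)·144 + (6/43)·196
     = 2520/43 ≈ 58.605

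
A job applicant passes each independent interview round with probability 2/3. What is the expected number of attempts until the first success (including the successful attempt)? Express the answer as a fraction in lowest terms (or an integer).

3/2

For a geometric distribution, E[trials] = 1/p = 1/(2/3) = 3/2.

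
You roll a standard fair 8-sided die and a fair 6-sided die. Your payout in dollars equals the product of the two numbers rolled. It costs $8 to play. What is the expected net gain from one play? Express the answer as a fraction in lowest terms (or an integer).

31/4 dollars

Distribution of the product of the two numbers rolled: 1 w.p. 1/48, 2 w.p. 1/24, 3 w.p. 1/24, 4 w.p. 1/16, 5 w.p. 1/24, 6 w.p. 1/12, …
E[payout] = (1/48)·1 + (1/24)·2 + (1/24)·3 + (1/16)·4 + (1/24)·5 + (1/12)·6 + (1/48)·7 + (1/16)·8 + (1/48)·9 + (1/24)·10 + (1/12)·12 + (1/48)·14 + (1/24)·15 + (1/24)·16 + (1/24)·18 + (1/24)·20 + (1/48)·21 + (1/16)·24 + (1/48)·25 + (1/48)·28 + (1/24)·30 + (1/48)·32 + (1/48)·35 + (1/48)·36 + (1/48)·40 + (1/48)·42 + (1/48)·48 = 63/4
Expected profit = 63/4 − 8 = 31/4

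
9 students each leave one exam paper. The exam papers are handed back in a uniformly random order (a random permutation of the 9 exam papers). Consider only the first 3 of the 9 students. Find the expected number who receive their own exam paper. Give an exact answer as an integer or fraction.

Let Xᵢ = 1 if person i gets their own exam paper. For each i, P(Xᵢ=1) = 1/9.
By linearity of expectation, E[X₁+…+X_3] = 3·(1/9) = 1/3.

1/3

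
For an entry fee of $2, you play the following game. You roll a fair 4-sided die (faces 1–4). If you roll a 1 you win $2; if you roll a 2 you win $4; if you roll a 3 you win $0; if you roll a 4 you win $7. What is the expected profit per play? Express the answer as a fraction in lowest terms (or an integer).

E[payout] = (1/4)·0 + (1/4)·2 + (1/4)·4 + (1/4)·7 = 13/4
Expected profit = 13/4 − 2 = 5/4

5/4 dollars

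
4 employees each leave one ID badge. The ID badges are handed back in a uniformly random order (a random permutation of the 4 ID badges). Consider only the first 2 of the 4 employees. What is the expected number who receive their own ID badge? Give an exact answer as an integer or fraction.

Let Xᵢ = 1 if person i gets their own ID badge. For each i, P(Xᵢ=1) = 1/4.
By linearity of expectation, E[X₁+…+X_2] = 2·(1/4) = 1/2.

1/2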